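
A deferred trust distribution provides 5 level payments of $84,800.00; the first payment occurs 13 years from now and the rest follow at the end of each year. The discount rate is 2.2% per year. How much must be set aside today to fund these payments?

Ordinary annuity of 5 payments, first payment at period 13.
Periodic rate r = 0.022 per year.
The ordinary-annuity PV formula values the stream one period before the first payment (period 12); discount that back 12 periods:
PV₀ = 84,800 × [1 − (1+r)^−5] / r × (1+r)^−12 = $306,061.05

$306,061.05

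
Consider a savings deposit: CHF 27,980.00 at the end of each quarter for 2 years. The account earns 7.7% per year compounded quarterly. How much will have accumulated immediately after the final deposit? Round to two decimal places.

This is an ordinary annuity: 8 deposits of CHF 27,980.00 at the end of each quarter.
Periodic rate r = 0.077/4 per quarter; n is counted in quarters.
FV = PMT × [((1+r)^n − 1)/r] = 27,980 × [(1+r)^8 − 1] / r = CHF 239,516.04

CHF 239,516.04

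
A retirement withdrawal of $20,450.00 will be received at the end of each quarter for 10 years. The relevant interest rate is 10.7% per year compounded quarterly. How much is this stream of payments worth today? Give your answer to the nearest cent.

$498,547.57

This is an ordinary annuity: 40 payments of $20,450.00 at the end of each quarter.
Periodic rate r = 0.107/4 per quarter; n is counted in quarters.
PV = PMT × [(1 − (1+r)^−n)/r] = 20,450 × [1 − (1+r)^−40] / r = $498,547.57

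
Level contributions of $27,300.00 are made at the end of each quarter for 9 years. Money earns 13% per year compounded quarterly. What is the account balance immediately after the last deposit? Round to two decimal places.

This is an ordinary annuity: 36 deposits of $27,300.00 at the end of each quarter.
Periodic rate r = 0.13/4 per quarter; n is counted in quarters.
FV = PMT × [((1+r)^n − 1)/r] = 27,300 × [(1+r)^36 − 1] / r = $1,816,571.19

$1,816,571.19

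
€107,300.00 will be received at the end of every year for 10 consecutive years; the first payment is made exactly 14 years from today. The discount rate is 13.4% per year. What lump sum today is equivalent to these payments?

Ordinary annuity of 10 payments, first payment at period 14.
Periodic rate r = 0.134 per year.
The ordinary-annuity PV formula values the stream one period before the first payment (period 13); discount that back 13 periods:
PV₀ = 107,300 × [1 − (1+r)^−10] / r × (1+r)^−13 = €111,742.77

€111,742.77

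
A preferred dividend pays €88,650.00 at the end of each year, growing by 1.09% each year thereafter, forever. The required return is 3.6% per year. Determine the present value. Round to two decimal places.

Periodic rate r = 0.036 per year.
Growing perpetuity (Gordon): PV = PMT₁ / (r − g) = 88,650 / (r − 0.0109) = €3,531,872.51.

€3,531,872.51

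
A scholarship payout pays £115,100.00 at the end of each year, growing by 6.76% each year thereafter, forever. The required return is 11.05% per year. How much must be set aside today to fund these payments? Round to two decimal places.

Periodic rate r = 0.1105 per year.
Growing perpetuity (Gordon): PV = PMT₁ / (r − g) = 115,100 / (r − 0.0676) = £2,682,983.68.

£2,682,983.68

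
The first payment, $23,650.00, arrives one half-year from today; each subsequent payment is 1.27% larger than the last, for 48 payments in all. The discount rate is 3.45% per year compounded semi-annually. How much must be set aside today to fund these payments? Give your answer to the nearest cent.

Periodic rate r = 0.0345/2 per half-year; n is counted in half-years.
Growing ordinary annuity: PV = PMT₁ × [1 − ((1+g)/(1+r))^n] / (r − g) = 23,650 × [1 − ((1+0.0127)/(1+r))^48] / (r − 0.0127) = $1,006,305.79.

$1,006,305.79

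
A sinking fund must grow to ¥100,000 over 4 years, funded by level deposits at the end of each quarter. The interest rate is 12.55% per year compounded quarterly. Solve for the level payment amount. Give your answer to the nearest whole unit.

¥4,908

Level ordinary annuity; solve FV = PMT × [((1+r)^n − 1)/r] for PMT.
Periodic rate r = 0.1255/4 per quarter; n is counted in quarters.
With n = 16: PMT = 100,000 / ([((1+r)^n − 1)/r]) = ¥4,908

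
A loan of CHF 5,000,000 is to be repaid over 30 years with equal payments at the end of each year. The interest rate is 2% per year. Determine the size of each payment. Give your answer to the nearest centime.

Level ordinary annuity; solve PV = PMT × [(1 − (1+r)^−n)/r] for PMT.
Periodic rate r = 0.02 per year.
With n = 30: PMT = 5,000,000 / ([(1 − (1+r)^−n)/r]) = CHF 223,249.61

CHF 223,249.61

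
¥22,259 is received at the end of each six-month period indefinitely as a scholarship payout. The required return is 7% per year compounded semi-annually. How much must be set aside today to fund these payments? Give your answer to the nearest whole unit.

Periodic rate r = 0.07/2 per half-year.
Level perpetuity: PV = PMT / r = 22,259 / (0.07/2) = ¥635,971.

¥635,971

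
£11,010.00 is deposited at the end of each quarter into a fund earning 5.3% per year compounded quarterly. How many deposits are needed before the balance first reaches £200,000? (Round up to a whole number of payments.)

Periodic rate r = 0.053/4 per quarter; n is counted in quarters.
Ordinary annuity FV: 200,000 = 11,010 × [((1+r)^n − 1)/r].
(1+r)^n = 1 + 200,000 × r / 11,010, so n = ln(1 + 200,000·r/11,010) / ln(1+r) = 16.38.
Round up to a whole number of payments: n = 17.

17 payments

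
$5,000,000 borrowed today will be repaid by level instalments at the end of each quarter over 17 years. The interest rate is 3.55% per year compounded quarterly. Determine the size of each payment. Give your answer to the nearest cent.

Level ordinary annuity; solve PV = PMT × [(1 − (1+r)^−n)/r] for PMT.
Periodic rate r = 0.0355/4 per quarter; n is counted in quarters.
With n = 68: PMT = 5,000,000 / ([(1 − (1+r)^−n)/r]) = $98,251.31

$98,251.31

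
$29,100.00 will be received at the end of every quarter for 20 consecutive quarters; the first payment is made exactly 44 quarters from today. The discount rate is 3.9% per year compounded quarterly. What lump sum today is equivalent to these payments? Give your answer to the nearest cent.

Ordinary annuity of 20 payments, first payment at period 44.
Periodic rate r = 0.039/4 per quarter; n is counted in quarters.
The ordinary-annuity PV formula values the stream one period before the first payment (period 43); discount that back 43 periods:
PV₀ = 29,100 × [1 − (1+r)^−20] / r × (1+r)^−43 = $346,865.33

$346,865.33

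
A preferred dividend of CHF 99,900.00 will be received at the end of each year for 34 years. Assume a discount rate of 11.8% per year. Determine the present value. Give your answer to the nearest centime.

CHF 827,526.49

This is an ordinary annuity: 34 payments of CHF 99,900.00 at the end of each year.
Periodic rate r = 0.118 per year.
PV = PMT × [(1 − (1+r)^−n)/r] = 99,900 × [1 − (1+r)^−34] / r = CHF 827,526.49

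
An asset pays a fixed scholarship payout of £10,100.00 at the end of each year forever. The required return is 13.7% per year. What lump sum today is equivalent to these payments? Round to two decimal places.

Periodic rate r = 0.137 per year.
Level perpetuity: PV = PMT / r = 10,100 / (0.137) = £73,722.63.

£73,722.63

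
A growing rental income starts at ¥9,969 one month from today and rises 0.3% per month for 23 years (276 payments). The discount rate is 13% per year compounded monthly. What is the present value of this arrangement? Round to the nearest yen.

Periodic rate r = 0.13/12 per month; n is counted in months.
Growing ordinary annuity: PV = PMT₁ × [1 − ((1+g)/(1+r))^n] / (r − g) = 9,969 × [1 − ((1+0.003)/(1+r))^276] / (r − 0.003) = ¥1,123,974.

¥1,123,974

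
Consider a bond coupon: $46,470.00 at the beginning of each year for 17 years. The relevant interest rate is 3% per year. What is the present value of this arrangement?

This is an annuity due: 17 payments of $46,470.00 at the beginning of each year.
Periodic rate r = 0.03 per year.
PV = PMT × [(1 − (1+r)^−n)/r] × (1+r) = 46,470 × [1 − (1+r)^−17] / r × (1+r) = $630,184.41

$630,184.41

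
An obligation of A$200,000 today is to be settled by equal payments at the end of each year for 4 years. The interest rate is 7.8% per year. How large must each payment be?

A$60,115.56

Level ordinary annuity; solve PV = PMT × [(1 − (1+r)^−n)/r] for PMT.
Periodic rate r = 0.078 per year.
With n = 4: PMT = 200,000 / ([(1 − (1+r)^−n)/r]) = A$60,115.56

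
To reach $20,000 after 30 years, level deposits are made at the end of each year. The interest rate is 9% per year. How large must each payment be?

$146.73

Level ordinary annuity; solve FV = PMT × [((1+r)^n − 1)/r] for PMT.
Periodic rate r = 0.09 per year.
With n = 30: PMT = 20,000 / ([((1+r)^n − 1)/r]) = $146.73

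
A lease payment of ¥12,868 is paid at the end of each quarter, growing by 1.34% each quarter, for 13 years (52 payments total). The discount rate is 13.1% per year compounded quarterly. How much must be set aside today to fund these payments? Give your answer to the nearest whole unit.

¥416,307

Periodic rate r = 0.131/4 per quarter; n is counted in quarters.
Growing ordinary annuity: PV = PMT₁ × [1 − ((1+g)/(1+r))^n] / (r − g) = 12,868 × [1 − ((1+0.0134)/(1+r))^52] / (r − 0.0134) = ¥416,307.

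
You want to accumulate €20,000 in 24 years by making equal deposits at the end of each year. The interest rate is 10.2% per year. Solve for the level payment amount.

€219.62

Level ordinary annuity; solve FV = PMT × [((1+r)^n − 1)/r] for PMT.
Periodic rate r = 0.102 per year.
With n = 24: PMT = 20,000 / ([((1+r)^n − 1)/r]) = €219.62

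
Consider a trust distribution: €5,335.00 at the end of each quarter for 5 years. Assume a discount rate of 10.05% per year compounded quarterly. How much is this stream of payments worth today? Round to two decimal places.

€83,070.06

This is an ordinary annuity: 20 payments of €5,335.00 at the end of each quarter.
Periodic rate r = 0.1005/4 per quarter; n is counted in quarters.
PV = PMT × [(1 − (1+r)^−n)/r] = 5,335 × [1 − (1+r)^−20] / r = €83,070.06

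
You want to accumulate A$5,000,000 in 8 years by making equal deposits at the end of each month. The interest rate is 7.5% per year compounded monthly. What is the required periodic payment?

Level ordinary annuity; solve FV = PMT × [((1+r)^n − 1)/r] for PMT.
Periodic rate r = 0.075/12 per month; n is counted in months.
With n = 96: PMT = 5,000,000 / ([((1+r)^n − 1)/r]) = A$38,169.35

A$38,169.35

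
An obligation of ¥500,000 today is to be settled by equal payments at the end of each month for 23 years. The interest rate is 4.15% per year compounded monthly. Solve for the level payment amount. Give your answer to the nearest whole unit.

¥2,815

Level ordinary annuity; solve PV = PMT × [(1 − (1+r)^−n)/r] for PMT.
Periodic rate r = 0.0415/12 per month; n is counted in months.
With n = 276: PMT = 500,000 / ([(1 − (1+r)^−n)/r]) = ¥2,815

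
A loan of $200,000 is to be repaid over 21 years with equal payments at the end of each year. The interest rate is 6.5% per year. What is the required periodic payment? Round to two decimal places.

$17,722.67

Level ordinary annuity; solve PV = PMT × [(1 − (1+r)^−n)/r] for PMT.
Periodic rate r = 0.065 per year.
With n = 21: PMT = 200,000 / ([(1 − (1+r)^−n)/r]) = $17,722.67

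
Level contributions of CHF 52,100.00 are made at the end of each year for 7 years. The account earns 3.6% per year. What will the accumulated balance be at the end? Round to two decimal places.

CHF 406,537.79

This is an ordinary annuity: 7 deposits of CHF 52,100.00 at the end of each year.
Periodic rate r = 0.036 per year.
FV = PMT × [((1+r)^n − 1)/r] = 52,100 × [(1+r)^7 − 1] / r = CHF 406,537.79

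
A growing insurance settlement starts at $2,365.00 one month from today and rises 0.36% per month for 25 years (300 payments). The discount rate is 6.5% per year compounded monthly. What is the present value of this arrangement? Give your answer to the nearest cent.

$545,128.07

Periodic rate r = 0.065/12 per month; n is counted in months.
Growing ordinary annuity: PV = PMT₁ × [1 − ((1+g)/(1+r))^n] / (r − g) = 2,365 × [1 − ((1+0.0036)/(1+r))^300] / (r − 0.0036) = $545,128.07.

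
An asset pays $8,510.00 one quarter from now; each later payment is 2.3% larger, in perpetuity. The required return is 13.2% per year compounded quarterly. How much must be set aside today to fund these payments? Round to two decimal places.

$851,000.00

Periodic rate r = 0.132/4 per quarter.
Growing perpetuity (Gordon): PV = PMT₁ / (r − g) = 8,510 / (r − 0.023) = $851,000.00.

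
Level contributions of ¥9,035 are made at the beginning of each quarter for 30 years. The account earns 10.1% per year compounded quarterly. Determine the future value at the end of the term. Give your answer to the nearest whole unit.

¥6,945,711

This is an annuity due: 120 deposits of ¥9,035 at the beginning of each quarter.
Periodic rate r = 0.101/4 per quarter; n is counted in quarters.
FV = PMT × [((1+r)^n − 1)/r] × (1+r) = 9,035 × [(1+r)^120 − 1] / r × (1+r) = ¥6,945,711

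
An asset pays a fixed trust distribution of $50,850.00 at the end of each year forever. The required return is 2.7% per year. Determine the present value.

Periodic rate r = 0.027 per year.
Level perpetuity: PV = PMT / r = 50,850 / (0.027) = $1,883,333.33.

$1,883,333.33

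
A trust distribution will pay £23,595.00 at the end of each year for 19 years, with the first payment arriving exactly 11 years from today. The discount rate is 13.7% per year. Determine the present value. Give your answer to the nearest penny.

£43,537.86

Ordinary annuity of 19 payments, first payment at period 11.
Periodic rate r = 0.137 per year.
The ordinary-annuity PV formula values the stream one period before the first payment (period 10); discount that back 10 periods:
PV₀ = 23,595 × [1 − (1+r)^−19] / r × (1+r)^−10 = £43,537.86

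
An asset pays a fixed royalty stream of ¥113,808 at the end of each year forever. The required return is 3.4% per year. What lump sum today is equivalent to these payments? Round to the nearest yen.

Periodic rate r = 0.034 per year.
Level perpetuity: PV = PMT / r = 113,808 / (0.034) = ¥3,347,294.

¥3,347,294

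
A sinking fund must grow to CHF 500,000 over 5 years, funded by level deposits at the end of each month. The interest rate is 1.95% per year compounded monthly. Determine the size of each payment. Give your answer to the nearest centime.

CHF 7,940.45

Level ordinary annuity; solve FV = PMT × [((1+r)^n − 1)/r] for PMT.
Periodic rate r = 0.0195/12 per month; n is counted in months.
With n = 60: PMT = 500,000 / ([((1+r)^n − 1)/r]) = CHF 7,940.45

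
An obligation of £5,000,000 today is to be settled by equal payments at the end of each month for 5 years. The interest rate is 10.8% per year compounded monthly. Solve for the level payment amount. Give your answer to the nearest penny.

£108,214.07

Level ordinary annuity; solve PV = PMT × [(1 − (1+r)^−n)/r] for PMT.
Periodic rate r = 0.108/12 per month; n is counted in months.
With n = 60: PMT = 5,000,000 / ([(1 − (1+r)^−n)/r]) = £108,214.07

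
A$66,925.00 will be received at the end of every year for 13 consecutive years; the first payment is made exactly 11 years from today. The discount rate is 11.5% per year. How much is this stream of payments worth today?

A$148,352.67

Ordinary annuity of 13 payments, first payment at period 11.
Periodic rate r = 0.115 per year.
The ordinary-annuity PV formula values the stream one period before the first payment (period 10); discount that back 10 periods:
PV₀ = 66,925 × [1 − (1+r)^−13] / r × (1+r)^−10 = A$148,352.67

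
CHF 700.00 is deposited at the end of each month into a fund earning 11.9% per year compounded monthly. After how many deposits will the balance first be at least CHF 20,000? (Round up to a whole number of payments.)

Periodic rate r = 0.119/12 per month; n is counted in months.
Ordinary annuity FV: 20,000 = 700 × [((1+r)^n − 1)/r].
(1+r)^n = 1 + 20,000 × r / 700, so n = ln(1 + 20,000·r/700) / ln(1+r) = 25.28.
Round up to a whole number of payments: n = 26.

26 payments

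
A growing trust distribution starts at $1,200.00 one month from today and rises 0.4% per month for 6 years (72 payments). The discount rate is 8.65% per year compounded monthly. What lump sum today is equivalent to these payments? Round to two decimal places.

Periodic rate r = 0.0865/12 per month; n is counted in months.
Growing ordinary annuity: PV = PMT₁ × [1 − ((1+g)/(1+r))^n] / (r − g) = 1,200 × [1 − ((1+0.004)/(1+r))^72] / (r − 0.004) = $76,764.42.

$76,764.42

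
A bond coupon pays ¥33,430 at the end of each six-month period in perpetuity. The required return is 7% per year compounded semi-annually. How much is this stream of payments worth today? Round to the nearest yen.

¥955,143

Periodic rate r = 0.07/2 per half-year.
Level perpetuity: PV = PMT / r = 33,430 / (0.07/2) = ¥955,143.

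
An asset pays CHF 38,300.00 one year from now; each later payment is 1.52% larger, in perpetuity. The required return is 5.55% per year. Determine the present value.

CHF 950,372.21

Periodic rate r = 0.0555 per year.
Growing perpetuity (Gordon): PV = PMT₁ / (r − g) = 38,300 / (r − 0.0152) = CHF 950,372.21.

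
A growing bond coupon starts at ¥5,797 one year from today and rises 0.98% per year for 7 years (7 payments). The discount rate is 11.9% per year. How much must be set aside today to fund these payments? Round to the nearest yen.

¥27,215

Periodic rate r = 0.119 per year.
Growing ordinary annuity: PV = PMT₁ × [1 − ((1+g)/(1+r))^n] / (r − g) = 5,797 × [1 − ((1+0.0098)/(1+r))^7] / (r − 0.0098) = ¥27,215.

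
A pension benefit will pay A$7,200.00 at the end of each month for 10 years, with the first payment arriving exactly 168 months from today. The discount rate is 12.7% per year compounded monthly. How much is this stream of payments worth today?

Ordinary annuity of 120 payments, first payment at period 168.
Periodic rate r = 0.127/12 per month; n is counted in months.
The ordinary-annuity PV formula values the stream one period before the first payment (period 167); discount that back 167 periods:
PV₀ = 7,200 × [1 − (1+r)^−120] / r × (1+r)^−167 = A$84,111.94

A$84,111.94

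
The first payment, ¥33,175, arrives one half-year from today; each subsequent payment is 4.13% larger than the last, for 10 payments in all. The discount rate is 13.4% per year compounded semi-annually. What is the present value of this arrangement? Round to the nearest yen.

Periodic rate r = 0.134/2 per half-year; n is counted in half-years.
Growing ordinary annuity: PV = PMT₁ × [1 − ((1+g)/(1+r))^n] / (r − g) = 33,175 × [1 − ((1+0.0413)/(1+r))^10] / (r − 0.0413) = ¥279,295.

¥279,295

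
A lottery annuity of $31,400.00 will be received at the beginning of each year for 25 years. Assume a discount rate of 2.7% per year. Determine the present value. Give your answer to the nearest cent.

This is an annuity due: 25 payments of $31,400.00 at the beginning of each year.
Periodic rate r = 0.027 per year.
PV = PMT × [(1 − (1+r)^−n)/r] × (1+r) = 31,400 × [1 − (1+r)^−25] / r × (1+r) = $580,777.25

$580,777.25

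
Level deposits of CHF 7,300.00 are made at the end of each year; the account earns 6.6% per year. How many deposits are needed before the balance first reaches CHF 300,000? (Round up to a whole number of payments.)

21 payments

Periodic rate r = 0.066 per year.
Ordinary annuity FV: 300,000 = 7,300 × [((1+r)^n − 1)/r].
(1+r)^n = 1 + 300,000 × r / 7,300, so n = ln(1 + 300,000·r/7,300) / ln(1+r) = 20.52.
Round up to a whole number of payments: n = 21.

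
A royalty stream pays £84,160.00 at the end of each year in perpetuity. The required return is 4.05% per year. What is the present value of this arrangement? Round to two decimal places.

£2,078,024.69

Periodic rate r = 0.0405 per year.
Level perpetuity: PV = PMT / r = 84,160 / (0.0405) = £2,078,024.69.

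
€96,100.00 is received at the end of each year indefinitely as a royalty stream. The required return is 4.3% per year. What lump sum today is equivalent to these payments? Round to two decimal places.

€2,234,883.72

Periodic rate r = 0.043 per year.
Level perpetuity: PV = PMT / r = 96,100 / (0.043) = €2,234,883.72.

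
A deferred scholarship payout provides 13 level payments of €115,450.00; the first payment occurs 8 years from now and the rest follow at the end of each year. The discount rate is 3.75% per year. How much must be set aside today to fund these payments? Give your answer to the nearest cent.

€904,932.18

Ordinary annuity of 13 payments, first payment at period 8.
Periodic rate r = 0.0375 per year.
The ordinary-annuity PV formula values the stream one period before the first payment (period 7); discount that back 7 periods:
PV₀ = 115,450 × [1 − (1+r)^−13] / r × (1+r)^−7 = €904,932.18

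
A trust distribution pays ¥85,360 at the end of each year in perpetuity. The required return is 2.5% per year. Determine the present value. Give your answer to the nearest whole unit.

¥3,414,400

Periodic rate r = 0.025 per year.
Level perpetuity: PV = PMT / r = 85,360 / (0.025) = ¥3,414,400.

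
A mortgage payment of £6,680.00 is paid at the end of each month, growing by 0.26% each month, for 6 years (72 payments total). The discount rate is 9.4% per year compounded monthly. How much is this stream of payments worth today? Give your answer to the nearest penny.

£399,018.69

Periodic rate r = 0.094/12 per month; n is counted in months.
Growing ordinary annuity: PV = PMT₁ × [1 − ((1+g)/(1+r))^n] / (r − g) = 6,680 × [1 − ((1+0.0026)/(1+r))^72] / (r − 0.0026) = £399,018.69.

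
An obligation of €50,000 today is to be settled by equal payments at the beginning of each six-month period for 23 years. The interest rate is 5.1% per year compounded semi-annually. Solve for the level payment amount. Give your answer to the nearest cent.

Level annuity due; solve PV = PMT × [(1 − (1+r)^−n)/r] × (1+r) for PMT.
Periodic rate r = 0.051/2 per half-year; n is counted in half-years.
With n = 46: PMT = 50,000 / ([(1 − (1+r)^−n)/r] × (1+r)) = €1,812.44

€1,812.44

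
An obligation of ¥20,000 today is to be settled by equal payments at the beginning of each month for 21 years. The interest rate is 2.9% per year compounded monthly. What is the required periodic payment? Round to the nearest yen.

¥106

Level annuity due; solve PV = PMT × [(1 − (1+r)^−n)/r] × (1+r) for PMT.
Periodic rate r = 0.029/12 per month; n is counted in months.
With n = 252: PMT = 20,000 / ([(1 − (1+r)^−n)/r] × (1+r)) = ¥106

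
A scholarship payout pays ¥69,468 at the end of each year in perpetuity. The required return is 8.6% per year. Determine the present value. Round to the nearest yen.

Periodic rate r = 0.086 per year.
Level perpetuity: PV = PMT / r = 69,468 / (0.086) = ¥807,767.

¥807,767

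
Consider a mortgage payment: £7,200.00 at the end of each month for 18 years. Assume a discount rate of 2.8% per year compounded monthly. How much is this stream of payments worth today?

This is an ordinary annuity: 216 payments of £7,200.00 at the end of each month.
Periodic rate r = 0.028/12 per month; n is counted in months.
PV = PMT × [(1 − (1+r)^−n)/r] = 7,200 × [1 − (1+r)^−216] / r = £1,220,510.62

£1,220,510.62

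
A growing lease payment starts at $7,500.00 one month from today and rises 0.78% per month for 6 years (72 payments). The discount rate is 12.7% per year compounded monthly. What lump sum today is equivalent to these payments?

$485,303.81

Periodic rate r = 0.127/12 per month; n is counted in months.
Growing ordinary annuity: PV = PMT₁ × [1 − ((1+g)/(1+r))^n] / (r − g) = 7,500 × [1 − ((1+0.0078)/(1+r))^72] / (r − 0.0078) = $485,303.81.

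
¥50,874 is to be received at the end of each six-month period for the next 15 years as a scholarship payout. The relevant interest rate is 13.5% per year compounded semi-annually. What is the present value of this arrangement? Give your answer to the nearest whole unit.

This is an ordinary annuity: 30 payments of ¥50,874 at the end of each six-month period.
Periodic rate r = 0.135/2 per half-year; n is counted in half-years.
PV = PMT × [(1 − (1+r)^−n)/r] = 50,874 × [1 − (1+r)^−30] / r = ¥647,481

¥647,481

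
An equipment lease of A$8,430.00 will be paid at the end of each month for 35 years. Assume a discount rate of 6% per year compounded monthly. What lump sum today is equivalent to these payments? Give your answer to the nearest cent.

This is an ordinary annuity: 420 payments of A$8,430.00 at the end of each month.
Periodic rate r = 0.06/12 per month; n is counted in months.
PV = PMT × [(1 − (1+r)^−n)/r] = 8,430 × [1 − (1+r)^−420] / r = A$1,478,455.31

A$1,478,455.31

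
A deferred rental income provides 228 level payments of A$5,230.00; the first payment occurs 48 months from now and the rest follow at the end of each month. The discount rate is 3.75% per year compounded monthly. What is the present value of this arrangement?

A$735,723.34

Ordinary annuity of 228 payments, first payment at period 48.
Periodic rate r = 0.0375/12 per month; n is counted in months.
The ordinary-annuity PV formula values the stream one period before the first payment (period 47); discount that back 47 periods:
PV₀ = 5,230 × [1 − (1+r)^−228] / r × (1+r)^−47 = A$735,723.34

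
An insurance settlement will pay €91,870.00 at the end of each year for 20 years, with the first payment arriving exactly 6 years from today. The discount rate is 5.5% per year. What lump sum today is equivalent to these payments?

€840,026.96

Ordinary annuity of 20 payments, first payment at period 6.
Periodic rate r = 0.055 per year.
The ordinary-annuity PV formula values the stream one period before the first payment (period 5); discount that back 5 periods:
PV₀ = 91,870 × [1 − (1+r)^−20] / r × (1+r)^−5 = €840,026.96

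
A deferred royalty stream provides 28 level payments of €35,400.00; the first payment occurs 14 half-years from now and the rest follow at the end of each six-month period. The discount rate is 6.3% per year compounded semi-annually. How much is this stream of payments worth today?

€435,814.11

Ordinary annuity of 28 payments, first payment at period 14.
Periodic rate r = 0.063/2 per half-year; n is counted in half-years.
The ordinary-annuity PV formula values the stream one period before the first payment (period 13); discount that back 13 periods:
PV₀ = 35,400 × [1 − (1+r)^−28] / r × (1+r)^−13 = €435,814.11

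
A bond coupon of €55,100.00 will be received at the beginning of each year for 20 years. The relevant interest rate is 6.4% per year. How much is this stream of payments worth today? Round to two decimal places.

This is an annuity due: 20 payments of €55,100.00 at the beginning of each year.
Periodic rate r = 0.064 per year.
PV = PMT × [(1 − (1+r)^−n)/r] × (1+r) = 55,100 × [1 − (1+r)^−20] / r × (1+r) = €651,138.27

€651,138.27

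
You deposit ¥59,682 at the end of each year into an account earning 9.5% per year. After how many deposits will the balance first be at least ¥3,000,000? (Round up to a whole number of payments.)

Periodic rate r = 0.095 per year.
Ordinary annuity FV: 3,000,000 = 59,682 × [((1+r)^n − 1)/r].
(1+r)^n = 1 + 3,000,000 × r / 59,682, so n = ln(1 + 3,000,000·r/59,682) / ln(1+r) = 19.32.
Round up to a whole number of payments: n = 20.

20 payments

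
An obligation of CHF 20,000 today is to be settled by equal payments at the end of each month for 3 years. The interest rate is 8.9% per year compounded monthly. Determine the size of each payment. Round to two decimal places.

CHF 635.06

Level ordinary annuity; solve PV = PMT × [(1 − (1+r)^−n)/r] for PMT.
Periodic rate r = 0.089/12 per month; n is counted in months.
With n = 36: PMT = 20,000 / ([(1 − (1+r)^−n)/r]) = CHF 635.06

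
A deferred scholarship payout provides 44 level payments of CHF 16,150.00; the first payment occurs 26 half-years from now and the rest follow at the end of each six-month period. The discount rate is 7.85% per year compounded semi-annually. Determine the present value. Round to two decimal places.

Ordinary annuity of 44 payments, first payment at period 26.
Periodic rate r = 0.0785/2 per half-year; n is counted in half-years.
The ordinary-annuity PV formula values the stream one period before the first payment (period 25); discount that back 25 periods:
PV₀ = 16,150 × [1 − (1+r)^−44] / r × (1+r)^−25 = CHF 128,272.84

CHF 128,272.84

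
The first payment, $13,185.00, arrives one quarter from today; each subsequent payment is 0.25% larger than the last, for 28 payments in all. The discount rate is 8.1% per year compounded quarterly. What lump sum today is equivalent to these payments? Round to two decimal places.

$288,394.68

Periodic rate r = 0.081/4 per quarter; n is counted in quarters.
Growing ordinary annuity: PV = PMT₁ × [1 − ((1+g)/(1+r))^n] / (r − g) = 13,185 × [1 − ((1+0.0025)/(1+r))^28] / (r − 0.0025) = $288,394.68.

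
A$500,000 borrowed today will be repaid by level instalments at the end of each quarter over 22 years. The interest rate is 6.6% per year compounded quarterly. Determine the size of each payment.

A$10,811.05

Level ordinary annuity; solve PV = PMT × [(1 − (1+r)^−n)/r] for PMT.
Periodic rate r = 0.066/4 per quarter; n is counted in quarters.
With n = 88: PMT = 500,000 / ([(1 − (1+r)^−n)/r]) = A$10,811.05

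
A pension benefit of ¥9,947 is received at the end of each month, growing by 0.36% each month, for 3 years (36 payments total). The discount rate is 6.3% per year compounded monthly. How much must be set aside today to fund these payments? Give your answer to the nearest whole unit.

Periodic rate r = 0.063/12 per month; n is counted in months.
Growing ordinary annuity: PV = PMT₁ × [1 − ((1+g)/(1+r))^n] / (r − g) = 9,947 × [1 − ((1+0.0036)/(1+r))^36] / (r − 0.0036) = ¥346,177.

¥346,177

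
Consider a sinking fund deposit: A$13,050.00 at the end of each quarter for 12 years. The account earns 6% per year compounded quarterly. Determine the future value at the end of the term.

A$907,826.11

This is an ordinary annuity: 48 deposits of A$13,050.00 at the end of each quarter.
Periodic rate r = 0.06/4 per quarter; n is counted in quarters.
FV = PMT × [((1+r)^n − 1)/r] = 13,050 × [(1+r)^48 − 1] / r = A$907,826.11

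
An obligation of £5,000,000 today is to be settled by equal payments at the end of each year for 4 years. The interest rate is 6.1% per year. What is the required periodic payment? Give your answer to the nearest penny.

£1,446,263.03

Level ordinary annuity; solve PV = PMT × [(1 − (1+r)^−n)/r] for PMT.
Periodic rate r = 0.061 per year.
With n = 4: PMT = 5,000,000 / ([(1 − (1+r)^−n)/r]) = £1,446,263.03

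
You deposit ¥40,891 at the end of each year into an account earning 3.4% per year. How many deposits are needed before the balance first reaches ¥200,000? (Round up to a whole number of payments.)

5 payments

Periodic rate r = 0.034 per year.
Ordinary annuity FV: 200,000 = 40,891 × [((1+r)^n − 1)/r].
(1+r)^n = 1 + 200,000 × r / 40,891, so n = ln(1 + 200,000·r/40,891) / ln(1+r) = 4.60.
Round up to a whole number of payments: n = 5.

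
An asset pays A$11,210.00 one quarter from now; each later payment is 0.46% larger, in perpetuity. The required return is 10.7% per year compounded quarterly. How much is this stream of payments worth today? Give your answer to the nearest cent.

A$506,094.81

Periodic rate r = 0.107/4 per quarter.
Growing perpetuity (Gordon): PV = PMT₁ / (r − g) = 11,210 / (r − 0.0046) = A$506,094.81.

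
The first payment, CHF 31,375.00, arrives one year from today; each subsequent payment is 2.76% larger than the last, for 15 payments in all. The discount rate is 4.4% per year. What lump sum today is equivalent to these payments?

Periodic rate r = 0.044 per year.
Growing ordinary annuity: PV = PMT₁ × [1 − ((1+g)/(1+r))^n] / (r − g) = 31,375 × [1 − ((1+0.0276)/(1+r))^15] / (r − 0.0276) = CHF 404,441.19.

CHF 404,441.19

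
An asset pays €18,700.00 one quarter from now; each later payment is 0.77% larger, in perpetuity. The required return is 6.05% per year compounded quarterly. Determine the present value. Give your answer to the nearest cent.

Periodic rate r = 0.0605/4 per quarter.
Growing perpetuity (Gordon): PV = PMT₁ / (r − g) = 18,700 / (r − 0.0077) = €2,518,518.52.

€2,518,518.52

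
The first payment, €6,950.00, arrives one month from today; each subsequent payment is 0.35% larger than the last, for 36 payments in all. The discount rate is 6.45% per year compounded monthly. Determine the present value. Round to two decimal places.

Periodic rate r = 0.0645/12 per month; n is counted in months.
Growing ordinary annuity: PV = PMT₁ × [1 − ((1+g)/(1+r))^n] / (r − g) = 6,950 × [1 − ((1+0.0035)/(1+r))^36] / (r − 0.0035) = €240,909.29.

€240,909.29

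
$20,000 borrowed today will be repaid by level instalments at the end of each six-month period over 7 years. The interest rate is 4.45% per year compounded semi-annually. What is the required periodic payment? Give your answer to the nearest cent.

$1,678.31

Level ordinary annuity; solve PV = PMT × [(1 − (1+r)^−n)/r] for PMT.
Periodic rate r = 0.0445/2 per half-year; n is counted in half-years.
With n = 14: PMT = 20,000 / ([(1 − (1+r)^−n)/r]) = $1,678.31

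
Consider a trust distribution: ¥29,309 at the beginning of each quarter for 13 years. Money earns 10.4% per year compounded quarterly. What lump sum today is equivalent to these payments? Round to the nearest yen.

¥852,131

This is an annuity due: 52 payments of ¥29,309 at the beginning of each quarter.
Periodic rate r = 0.104/4 per quarter; n is counted in quarters.
PV = PMT × [(1 − (1+r)^−n)/r] × (1+r) = 29,309 × [1 − (1+r)^−52] / r × (1+r) = ¥852,131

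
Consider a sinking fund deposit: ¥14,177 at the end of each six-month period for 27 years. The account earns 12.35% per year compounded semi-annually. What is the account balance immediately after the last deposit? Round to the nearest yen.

¥5,606,879

This is an ordinary annuity: 54 deposits of ¥14,177 at the end of each six-month period.
Periodic rate r = 0.1235/2 per half-year; n is counted in half-years.
FV = PMT × [((1+r)^n − 1)/r] = 14,177 × [(1+r)^54 − 1] / r = ¥5,606,879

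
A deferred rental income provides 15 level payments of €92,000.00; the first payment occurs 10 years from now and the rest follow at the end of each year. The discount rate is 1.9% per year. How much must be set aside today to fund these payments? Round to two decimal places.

Ordinary annuity of 15 payments, first payment at period 10.
Periodic rate r = 0.019 per year.
The ordinary-annuity PV formula values the stream one period before the first payment (period 9); discount that back 9 periods:
PV₀ = 92,000 × [1 − (1+r)^−15] / r × (1+r)^−9 = €1,005,432.59

€1,005,432.59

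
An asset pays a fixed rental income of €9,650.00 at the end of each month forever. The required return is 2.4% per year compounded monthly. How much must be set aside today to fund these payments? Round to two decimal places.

Periodic rate r = 0.024/12 per month.
Level perpetuity: PV = PMT / r = 9,650 / (0.024/12) = €4,825,000.00.

€4,825,000.00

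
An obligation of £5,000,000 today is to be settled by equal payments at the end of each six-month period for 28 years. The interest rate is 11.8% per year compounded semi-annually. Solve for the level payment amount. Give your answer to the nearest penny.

£307,403.23

Level ordinary annuity; solve PV = PMT × [(1 − (1+r)^−n)/r] for PMT.
Periodic rate r = 0.118/2 per half-year; n is counted in half-years.
With n = 56: PMT = 5,000,000 / ([(1 − (1+r)^−n)/r]) = £307,403.23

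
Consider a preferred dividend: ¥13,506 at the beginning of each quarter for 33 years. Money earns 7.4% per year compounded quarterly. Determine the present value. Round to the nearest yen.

This is an annuity due: 132 payments of ¥13,506 at the beginning of each quarter.
Periodic rate r = 0.074/4 per quarter; n is counted in quarters.
PV = PMT × [(1 − (1+r)^−n)/r] × (1+r) = 13,506 × [1 − (1+r)^−132] / r × (1+r) = ¥677,421

¥677,421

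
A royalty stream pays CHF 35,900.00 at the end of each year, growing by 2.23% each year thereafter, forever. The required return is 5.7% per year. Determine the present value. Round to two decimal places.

Periodic rate r = 0.057 per year.
Growing perpetuity (Gordon): PV = PMT₁ / (r − g) = 35,900 / (r − 0.0223) = CHF 1,034,582.13.

CHF 1,034,582.13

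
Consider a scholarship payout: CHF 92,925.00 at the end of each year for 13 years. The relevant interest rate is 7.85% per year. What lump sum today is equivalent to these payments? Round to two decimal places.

This is an ordinary annuity: 13 payments of CHF 92,925.00 at the end of each year.
Periodic rate r = 0.0785 per year.
PV = PMT × [(1 − (1+r)^−n)/r] = 92,925 × [1 − (1+r)^−13] / r = CHF 740,556.72

CHF 740,556.72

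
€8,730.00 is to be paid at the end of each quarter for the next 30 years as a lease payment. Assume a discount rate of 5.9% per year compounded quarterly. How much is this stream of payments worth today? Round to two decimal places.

This is an ordinary annuity: 120 payments of €8,730.00 at the end of each quarter.
Periodic rate r = 0.059/4 per quarter; n is counted in quarters.
PV = PMT × [(1 − (1+r)^−n)/r] = 8,730 × [1 − (1+r)^−120] / r = €489,738.71

€489,738.71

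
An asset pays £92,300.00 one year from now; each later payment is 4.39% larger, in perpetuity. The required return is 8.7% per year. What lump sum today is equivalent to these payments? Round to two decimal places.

Periodic rate r = 0.087 per year.
Growing perpetuity (Gordon): PV = PMT₁ / (r − g) = 92,300 / (r − 0.0439) = £2,141,531.32.

£2,141,531.32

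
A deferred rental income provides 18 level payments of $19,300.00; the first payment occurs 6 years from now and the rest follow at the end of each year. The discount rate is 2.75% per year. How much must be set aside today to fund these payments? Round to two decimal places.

$236,748.02

Ordinary annuity of 18 payments, first payment at period 6.
Periodic rate r = 0.0275 per year.
The ordinary-annuity PV formula values the stream one period before the first payment (period 5); discount that back 5 periods:
PV₀ = 19,300 × [1 − (1+r)^−18] / r × (1+r)^−5 = $236,748.02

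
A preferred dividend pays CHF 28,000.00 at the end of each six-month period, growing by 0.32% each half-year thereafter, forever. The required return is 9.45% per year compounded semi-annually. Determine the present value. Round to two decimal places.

CHF 635,641.32

Periodic rate r = 0.0945/2 per half-year.
Growing perpetuity (Gordon): PV = PMT₁ / (r − g) = 28,000 / (r − 0.0032) = CHF 635,641.32.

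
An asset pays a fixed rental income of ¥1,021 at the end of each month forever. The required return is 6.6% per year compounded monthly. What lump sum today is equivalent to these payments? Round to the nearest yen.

Periodic rate r = 0.066/12 per month.
Level perpetuity: PV = PMT / r = 1,021 / (0.066/12) = ¥185,636.

¥185,636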